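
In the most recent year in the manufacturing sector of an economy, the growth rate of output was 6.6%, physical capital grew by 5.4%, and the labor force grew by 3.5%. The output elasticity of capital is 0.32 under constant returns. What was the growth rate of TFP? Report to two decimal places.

TFP grew 2.49%.

Labor's share = 1 − 0.32 = 0.68.
Physical capital: 0.32 × 5.4 = 1.728 pp.
The labor force: 0.68 × 3.5 = 2.38 pp.
TFP growth = 6.6 − 4.108 = 2.492%.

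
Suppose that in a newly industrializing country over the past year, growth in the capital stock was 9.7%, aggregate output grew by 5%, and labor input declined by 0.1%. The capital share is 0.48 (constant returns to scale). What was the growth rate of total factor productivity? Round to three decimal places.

0.396%

Labor's share = 1 − 0.48 = 0.52.
The capital stock: 0.48 × 9.7 = 4.656 pp.
Labor input: 0.52 × (-0.1) = -0.052 pp.
TFP growth = 5 − 4.604 = 0.396%.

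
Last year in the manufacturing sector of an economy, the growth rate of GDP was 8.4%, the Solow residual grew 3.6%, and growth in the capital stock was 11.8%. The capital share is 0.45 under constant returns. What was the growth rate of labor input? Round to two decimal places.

-0.93%

Labor's share = 1 − 0.45 = 0.55.
gY = gA + 0.45×11.8 + 0.55×g.
0.55×g = 8.4 − 3.6 − 5.31 = -0.51.
g = -0.51 / 0.55 = -0.9273%.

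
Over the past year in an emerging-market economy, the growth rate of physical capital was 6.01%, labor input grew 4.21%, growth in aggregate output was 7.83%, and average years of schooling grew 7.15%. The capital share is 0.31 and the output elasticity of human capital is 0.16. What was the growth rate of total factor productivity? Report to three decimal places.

2.592%

Labor's share = 1 − 0.31 − 0.16 = 0.53.
Physical capital: 0.31 × 6.01 = 1.8631 pp.
Average years of schooling: 0.16 × 7.15 = 1.144 pp.
Labor input: 0.53 × 4.21 = 2.2313 pp.
TFP growth = 7.83 − 5.2384 = 2.5916%.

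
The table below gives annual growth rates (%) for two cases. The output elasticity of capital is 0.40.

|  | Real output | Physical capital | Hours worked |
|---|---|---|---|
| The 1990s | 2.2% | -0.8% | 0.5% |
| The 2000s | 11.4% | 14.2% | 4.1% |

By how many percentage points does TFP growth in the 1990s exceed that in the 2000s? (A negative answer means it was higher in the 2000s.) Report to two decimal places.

Labor's share = 1 − 0.4 = 0.6.
The 1990s: TFP = 2.2 + 0.32 − 0.3 = 2.22%.
The 2000s: TFP = 11.4 − 5.68 − 2.46 = 3.26%.
Difference = 2.22 − (3.26) = -1.04 pp.

-1.04 percentage points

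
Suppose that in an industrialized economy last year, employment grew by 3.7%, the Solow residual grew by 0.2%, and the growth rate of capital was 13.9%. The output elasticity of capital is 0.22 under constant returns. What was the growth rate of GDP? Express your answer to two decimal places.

Labor's share = 1 − 0.22 = 0.78.
Capital: 0.22 × 13.9 = 3.058 pp.
Employment: 0.78 × 3.7 = 2.886 pp.
Output growth = 0.2 + 5.944 = 6.144%.

6.14%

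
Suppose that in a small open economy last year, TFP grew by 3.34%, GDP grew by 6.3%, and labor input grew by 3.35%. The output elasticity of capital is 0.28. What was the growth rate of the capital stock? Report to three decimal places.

Labor's share = 1 − 0.28 = 0.72.
gY = gA + 0.72×3.35 + 0.28×g.
0.28×g = 6.3 − 3.34 − 2.412 = 0.548.
g = 0.548 / 0.28 = 1.95714%.

1.957%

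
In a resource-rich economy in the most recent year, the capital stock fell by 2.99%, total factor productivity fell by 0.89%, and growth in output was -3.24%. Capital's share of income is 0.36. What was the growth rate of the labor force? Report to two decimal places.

Labor's share = 1 − 0.36 = 0.64.
gY = gA + 0.36×(-2.99) + 0.64×g.
0.64×g = -3.24 + 0.89 + 1.0764 = -1.2736.
g = -1.2736 / 0.64 = -1.99%.

-1.99%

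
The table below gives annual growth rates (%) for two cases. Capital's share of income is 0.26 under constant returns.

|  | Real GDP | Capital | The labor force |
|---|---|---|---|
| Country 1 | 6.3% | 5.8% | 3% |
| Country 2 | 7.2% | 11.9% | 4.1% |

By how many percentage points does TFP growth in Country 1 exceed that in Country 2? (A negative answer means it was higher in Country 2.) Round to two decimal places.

1.50 percentage points

Labor's share = 1 − 0.26 = 0.74.
Country 1: TFP = 6.3 − 1.508 − 2.22 = 2.572%.
Country 2: TFP = 7.2 − 3.094 − 3.034 = 1.072%.
Difference = 2.572 − (1.072) = 1.5 pp.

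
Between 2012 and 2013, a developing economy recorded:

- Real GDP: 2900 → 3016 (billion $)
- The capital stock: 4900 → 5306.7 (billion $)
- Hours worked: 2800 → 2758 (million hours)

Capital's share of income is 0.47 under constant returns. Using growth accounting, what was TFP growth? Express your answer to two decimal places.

Real GDP growth = (3016 − 2900) / 2900 = 4%.
The capital stock growth = (5306.7 − 4900) / 4900 = 8.3%.
Hours worked growth = (2758 − 2800) / 2800 = -1.5%.
Labor's share = 1 − 0.47 = 0.53.
The capital stock: 0.47 × 8.3 = 3.901 pp.
Hours worked: 0.53 × (-1.5) = -0.795 pp.
TFP growth = 4 − 3.106 = 0.894%.

0.89%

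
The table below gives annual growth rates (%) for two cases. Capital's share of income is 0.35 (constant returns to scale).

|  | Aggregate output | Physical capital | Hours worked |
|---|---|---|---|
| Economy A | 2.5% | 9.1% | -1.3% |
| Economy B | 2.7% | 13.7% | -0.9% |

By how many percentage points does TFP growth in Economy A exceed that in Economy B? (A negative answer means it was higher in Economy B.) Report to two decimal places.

Labor's share = 1 − 0.35 = 0.65.
Economy A: TFP = 2.5 − 3.185 + 0.845 = 0.16%.
Economy B: TFP = 2.7 − 4.795 + 0.585 = -1.51%.
Difference = 0.16 − (-1.51) = 1.67 pp.

1.67 percentage points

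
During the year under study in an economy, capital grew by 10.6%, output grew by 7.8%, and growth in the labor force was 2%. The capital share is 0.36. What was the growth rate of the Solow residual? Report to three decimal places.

Labor's share = 1 − 0.36 = 0.64.
Capital: 0.36 × 10.6 = 3.816 pp.
The labor force: 0.64 × 2 = 1.28 pp.
TFP growth = 7.8 − 5.096 = 2.704%.

The Solow residual growth was 2.704%.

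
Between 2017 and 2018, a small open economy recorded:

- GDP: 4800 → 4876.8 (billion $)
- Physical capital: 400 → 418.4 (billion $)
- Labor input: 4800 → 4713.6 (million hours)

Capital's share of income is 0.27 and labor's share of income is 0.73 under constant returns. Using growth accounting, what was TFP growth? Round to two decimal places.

GDP growth = (4876.8 − 4800) / 4800 = 1.6%.
Physical capital growth = (418.4 − 400) / 400 = 4.6%.
Labor input growth = (4713.6 − 4800) / 4800 = -1.8%.
Labor's share = 1 − 0.27 = 0.73.
Physical capital: 0.27 × 4.6 = 1.242 pp.
Labor input: 0.73 × (-1.8) = -1.314 pp.
TFP growth = 1.6 + 0.072 = 1.672%.

TFP growth was 1.67%.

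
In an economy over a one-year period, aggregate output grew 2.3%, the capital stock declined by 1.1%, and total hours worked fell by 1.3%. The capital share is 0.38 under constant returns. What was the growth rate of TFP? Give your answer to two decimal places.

Labor's share = 1 − 0.38 = 0.62.
The capital stock: 0.38 × (-1.1) = -0.418 pp.
Total hours worked: 0.62 × (-1.3) = -0.806 pp.
TFP growth = 2.3 + 1.224 = 3.524%.

3.52%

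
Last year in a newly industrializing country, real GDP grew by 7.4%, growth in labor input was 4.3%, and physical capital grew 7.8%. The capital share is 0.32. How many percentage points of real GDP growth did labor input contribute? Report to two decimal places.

Labor's share = 1 − 0.32 = 0.68.
Contribution = share × growth = 0.68 × 4.3 = 2.924 pp.

2.92 pp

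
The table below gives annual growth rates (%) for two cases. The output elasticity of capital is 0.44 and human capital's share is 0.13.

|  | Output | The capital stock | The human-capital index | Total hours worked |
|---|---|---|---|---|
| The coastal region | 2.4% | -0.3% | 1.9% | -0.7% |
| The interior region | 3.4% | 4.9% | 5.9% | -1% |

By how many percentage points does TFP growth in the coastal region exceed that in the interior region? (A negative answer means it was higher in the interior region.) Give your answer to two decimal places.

Labor's share = 1 − 0.44 − 0.13 = 0.43.
The coastal region: TFP = 2.4 + 0.132 − 0.247 + 0.301 = 2.586%.
The interior region: TFP = 3.4 − 2.156 − 0.767 + 0.43 = 0.907%.
Difference = 2.586 − (0.907) = 1.679 pp.

1.68 percentage points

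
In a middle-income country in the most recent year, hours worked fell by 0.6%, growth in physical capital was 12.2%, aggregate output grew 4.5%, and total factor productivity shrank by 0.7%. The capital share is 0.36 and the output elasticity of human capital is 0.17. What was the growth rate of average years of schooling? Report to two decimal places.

Labor's share = 1 − 0.36 − 0.17 = 0.47.
gY = gA + 0.36×12.2 + 0.47×(-0.6) + 0.17×g.
0.17×g = 4.5 + 0.7 − 4.11 = 1.09.
g = 1.09 / 0.17 = 6.4118%.

6.41%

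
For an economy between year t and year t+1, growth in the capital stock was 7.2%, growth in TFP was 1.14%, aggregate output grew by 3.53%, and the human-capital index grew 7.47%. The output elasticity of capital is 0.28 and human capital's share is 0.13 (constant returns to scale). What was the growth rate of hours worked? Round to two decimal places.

-1.01%

Labor's share = 1 − 0.28 − 0.13 = 0.59.
gY = gA + 0.28×7.2 + 0.13×7.47 + 0.59×g.
0.59×g = 3.53 − 1.14 − 2.9871 = -0.5971.
g = -0.5971 / 0.59 = -1.012%.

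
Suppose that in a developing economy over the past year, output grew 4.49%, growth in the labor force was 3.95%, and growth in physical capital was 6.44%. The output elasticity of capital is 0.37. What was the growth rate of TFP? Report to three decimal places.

-0.381%

Labor's share = 1 − 0.37 = 0.63.
Physical capital: 0.37 × 6.44 = 2.3828 pp.
The labor force: 0.63 × 3.95 = 2.4885 pp.
TFP growth = 4.49 − 4.8713 = -0.3813%.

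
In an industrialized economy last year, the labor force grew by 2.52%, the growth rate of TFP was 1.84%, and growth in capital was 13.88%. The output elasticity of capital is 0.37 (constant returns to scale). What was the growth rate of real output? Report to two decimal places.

8.56%

Labor's share = 1 − 0.37 = 0.63.
Capital: 0.37 × 13.88 = 5.1356 pp.
The labor force: 0.63 × 2.52 = 1.5876 pp.
Output growth = 1.84 + 6.7232 = 8.5632%.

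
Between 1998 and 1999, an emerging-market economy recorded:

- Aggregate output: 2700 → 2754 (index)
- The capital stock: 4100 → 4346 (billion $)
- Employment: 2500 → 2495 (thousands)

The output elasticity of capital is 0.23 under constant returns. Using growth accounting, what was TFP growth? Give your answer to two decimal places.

Aggregate output growth = (2754 − 2700) / 2700 = 2%.
The capital stock growth = (4346 − 4100) / 4100 = 6%.
Employment growth = (2495 − 2500) / 2500 = -0.2%.
Labor's share = 1 − 0.23 = 0.77.
The capital stock: 0.23 × 6 = 1.38 pp.
Employment: 0.77 × (-0.2) = -0.154 pp.
TFP growth = 2 − 1.226 = 0.774%.

TFP growth was 0.77%.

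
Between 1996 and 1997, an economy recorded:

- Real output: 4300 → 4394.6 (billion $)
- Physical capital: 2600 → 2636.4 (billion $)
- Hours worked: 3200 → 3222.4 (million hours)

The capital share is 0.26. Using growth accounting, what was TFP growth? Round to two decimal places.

Real output growth = (4394.6 − 4300) / 4300 = 2.2%.
Physical capital growth = (2636.4 − 2600) / 2600 = 1.4%.
Hours worked growth = (3222.4 − 3200) / 3200 = 0.7%.
Labor's share = 1 − 0.26 = 0.74.
Physical capital: 0.26 × 1.4 = 0.364 pp.
Hours worked: 0.74 × 0.7 = 0.518 pp.
TFP growth = 2.2 − 0.882 = 1.318%.

1.32%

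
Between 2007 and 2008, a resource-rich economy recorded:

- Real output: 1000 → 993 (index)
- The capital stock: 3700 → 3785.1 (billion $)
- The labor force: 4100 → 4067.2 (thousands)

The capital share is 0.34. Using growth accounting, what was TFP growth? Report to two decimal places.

-0.95%

Real output growth = (993 − 1000) / 1000 = -0.7%.
The capital stock growth = (3785.1 − 3700) / 3700 = 2.3%.
The labor force growth = (4067.2 − 4100) / 4100 = -0.8%.
Labor's share = 1 − 0.34 = 0.66.
The capital stock: 0.34 × 2.3 = 0.782 pp.
The labor force: 0.66 × (-0.8) = -0.528 pp.
TFP growth = -0.7 − 0.254 = -0.954%.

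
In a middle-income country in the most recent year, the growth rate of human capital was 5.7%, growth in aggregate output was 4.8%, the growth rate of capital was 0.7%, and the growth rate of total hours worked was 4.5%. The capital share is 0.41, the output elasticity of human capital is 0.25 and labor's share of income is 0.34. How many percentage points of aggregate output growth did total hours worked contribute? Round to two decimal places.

Labor's share = 1 − 0.41 − 0.25 = 0.34.
Contribution = share × growth = 0.34 × 4.5 = 1.53 pp.

1.53 percentage points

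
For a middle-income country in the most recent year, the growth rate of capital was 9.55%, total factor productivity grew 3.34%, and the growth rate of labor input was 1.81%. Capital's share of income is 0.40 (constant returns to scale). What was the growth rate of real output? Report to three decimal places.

Labor's share = 1 − 0.4 = 0.6.
Capital: 0.4 × 9.55 = 3.82 pp.
Labor input: 0.6 × 1.81 = 1.086 pp.
Output growth = 3.34 + 4.906 = 8.246%.

8.246%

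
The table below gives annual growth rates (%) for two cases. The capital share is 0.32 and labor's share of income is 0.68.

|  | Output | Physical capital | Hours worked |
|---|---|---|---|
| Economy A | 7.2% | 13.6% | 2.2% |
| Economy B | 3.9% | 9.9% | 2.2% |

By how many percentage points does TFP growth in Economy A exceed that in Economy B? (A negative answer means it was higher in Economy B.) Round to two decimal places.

2.12 percentage points

Labor's share = 1 − 0.32 = 0.68.
Economy A: TFP = 7.2 − 4.352 − 1.496 = 1.352%.
Economy B: TFP = 3.9 − 3.168 − 1.496 = -0.764%.
Difference = 1.352 − (-0.764) = 2.116 pp.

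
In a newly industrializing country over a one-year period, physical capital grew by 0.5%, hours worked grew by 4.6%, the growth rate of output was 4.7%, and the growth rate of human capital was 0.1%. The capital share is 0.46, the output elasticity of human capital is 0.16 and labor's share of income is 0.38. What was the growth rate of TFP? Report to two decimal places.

Labor's share = 1 − 0.46 − 0.16 = 0.38.
Physical capital: 0.46 × 0.5 = 0.23 pp.
Human capital: 0.16 × 0.1 = 0.016 pp.
Hours worked: 0.38 × 4.6 = 1.748 pp.
TFP growth = 4.7 − 1.994 = 2.706%.

2.71%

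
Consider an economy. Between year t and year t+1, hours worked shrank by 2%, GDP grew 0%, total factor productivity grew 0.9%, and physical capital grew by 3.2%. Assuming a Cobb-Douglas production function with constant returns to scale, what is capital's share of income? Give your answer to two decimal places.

Capital's share of income is 0.21.

gY = gA + α·gK + (1−α)·gL, so gY − gA − gL = α(gK − gL).
0 − 0.9 + 2 = α × (3.2 − (-2)).
1.1 = 5.2 α, so α = 0.2115.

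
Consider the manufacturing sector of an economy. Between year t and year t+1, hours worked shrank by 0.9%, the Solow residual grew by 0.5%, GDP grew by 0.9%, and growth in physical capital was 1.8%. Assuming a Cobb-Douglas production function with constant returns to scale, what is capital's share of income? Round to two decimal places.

gY = gA + α·gK + (1−α)·gL, so gY − gA − gL = α(gK − gL).
0.9 − 0.5 + 0.9 = α × (1.8 − (-0.9)).
1.3 = 2.7 α, so α = 0.4815.

Capital's share of income is 0.48.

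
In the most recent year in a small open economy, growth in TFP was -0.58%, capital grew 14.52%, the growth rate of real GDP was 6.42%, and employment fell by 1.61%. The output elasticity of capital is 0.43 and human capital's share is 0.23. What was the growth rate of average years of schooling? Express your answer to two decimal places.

Labor's share = 1 − 0.43 − 0.23 = 0.34.
gY = gA + 0.43×14.52 + 0.34×(-1.61) + 0.23×g.
0.23×g = 6.42 + 0.58 − 5.6962 = 1.3038.
g = 1.3038 / 0.23 = 5.6687%.

Average years of schooling growth was 5.67%.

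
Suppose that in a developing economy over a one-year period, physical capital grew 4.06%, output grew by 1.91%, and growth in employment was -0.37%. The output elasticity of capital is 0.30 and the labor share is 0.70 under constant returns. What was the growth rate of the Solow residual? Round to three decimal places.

Labor's share = 1 − 0.3 = 0.7.
Physical capital: 0.3 × 4.06 = 1.218 pp.
Employment: 0.7 × (-0.37) = -0.259 pp.
TFP growth = 1.91 − 0.959 = 0.951%.

0.951%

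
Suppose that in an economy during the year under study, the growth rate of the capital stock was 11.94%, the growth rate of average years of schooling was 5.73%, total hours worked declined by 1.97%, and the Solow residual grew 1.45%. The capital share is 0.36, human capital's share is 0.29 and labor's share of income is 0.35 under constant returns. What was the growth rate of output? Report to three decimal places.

Output growth was 6.721%.

Labor's share = 1 − 0.36 − 0.29 = 0.35.
The capital stock: 0.36 × 11.94 = 4.2984 pp.
Average years of schooling: 0.29 × 5.73 = 1.6617 pp.
Total hours worked: 0.35 × (-1.97) = -0.6895 pp.
Output growth = 1.45 + 5.2706 = 6.7206%.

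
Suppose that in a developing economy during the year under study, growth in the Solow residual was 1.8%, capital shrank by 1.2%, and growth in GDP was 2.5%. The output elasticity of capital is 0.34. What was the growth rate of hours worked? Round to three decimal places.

1.679%

Labor's share = 1 − 0.34 = 0.66.
gY = gA + 0.34×(-1.2) + 0.66×g.
0.66×g = 2.5 − 1.8 + 0.408 = 1.108.
g = 1.108 / 0.66 = 1.67879%.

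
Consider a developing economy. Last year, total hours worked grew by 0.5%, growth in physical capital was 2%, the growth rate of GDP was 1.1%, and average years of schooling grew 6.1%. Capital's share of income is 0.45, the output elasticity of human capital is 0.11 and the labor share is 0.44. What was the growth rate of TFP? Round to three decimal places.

-0.691%

Labor's share = 1 − 0.45 − 0.11 = 0.44.
Physical capital: 0.45 × 2 = 0.9 pp.
Average years of schooling: 0.11 × 6.1 = 0.671 pp.
Total hours worked: 0.44 × 0.5 = 0.22 pp.
TFP growth = 1.1 − 1.791 = -0.691%.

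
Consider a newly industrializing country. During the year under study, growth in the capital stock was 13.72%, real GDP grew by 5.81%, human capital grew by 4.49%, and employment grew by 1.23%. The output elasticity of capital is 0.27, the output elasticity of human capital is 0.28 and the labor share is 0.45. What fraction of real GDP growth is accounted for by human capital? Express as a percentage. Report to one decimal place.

Human capital accounted for 21.6% of growth.

Human capital contributed 0.28 × 4.49 = 1.2572 pp.
Share of growth = 1.2572 / 5.81 × 100 = 21.639%.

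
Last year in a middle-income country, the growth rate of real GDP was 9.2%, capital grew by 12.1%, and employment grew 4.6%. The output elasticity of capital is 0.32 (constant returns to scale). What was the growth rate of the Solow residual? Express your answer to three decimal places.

Labor's share = 1 − 0.32 = 0.68.
Capital: 0.32 × 12.1 = 3.872 pp.
Employment: 0.68 × 4.6 = 3.128 pp.
TFP growth = 9.2 − 7 = 2.2%.

The Solow residual grew 2.200%.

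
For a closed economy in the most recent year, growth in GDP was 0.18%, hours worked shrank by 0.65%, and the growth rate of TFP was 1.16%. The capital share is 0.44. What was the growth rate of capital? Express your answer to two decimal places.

-1.40%

Labor's share = 1 − 0.44 = 0.56.
gY = gA + 0.56×(-0.65) + 0.44×g.
0.44×g = 0.18 − 1.16 + 0.364 = -0.616.
g = -0.616 / 0.44 = -1.4%.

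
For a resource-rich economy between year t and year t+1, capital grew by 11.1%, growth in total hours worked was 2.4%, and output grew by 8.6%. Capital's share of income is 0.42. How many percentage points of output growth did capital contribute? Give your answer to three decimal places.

Contribution = share × growth = 0.42 × 11.1 = 4.662 pp.

4.662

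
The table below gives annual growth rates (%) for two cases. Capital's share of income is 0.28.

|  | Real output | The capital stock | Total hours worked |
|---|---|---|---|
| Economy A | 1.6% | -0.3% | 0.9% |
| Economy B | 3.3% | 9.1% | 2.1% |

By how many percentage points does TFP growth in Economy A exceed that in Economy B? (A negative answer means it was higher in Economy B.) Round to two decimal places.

Labor's share = 1 − 0.28 = 0.72.
Economy A: TFP = 1.6 + 0.084 − 0.648 = 1.036%.
Economy B: TFP = 3.3 − 2.548 − 1.512 = -0.76%.
Difference = 1.036 − (-0.76) = 1.796 pp.

1.80 percentage points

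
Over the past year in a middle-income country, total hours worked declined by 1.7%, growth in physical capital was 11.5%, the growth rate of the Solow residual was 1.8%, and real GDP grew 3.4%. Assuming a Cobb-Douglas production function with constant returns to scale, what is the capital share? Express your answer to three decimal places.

gY = gA + α·gK + (1−α)·gL, so gY − gA − gL = α(gK − gL).
3.4 − 1.8 + 1.7 = α × (11.5 − (-1.7)).
3.3 = 13.2 α, so α = 0.25.

The capital share is 0.250.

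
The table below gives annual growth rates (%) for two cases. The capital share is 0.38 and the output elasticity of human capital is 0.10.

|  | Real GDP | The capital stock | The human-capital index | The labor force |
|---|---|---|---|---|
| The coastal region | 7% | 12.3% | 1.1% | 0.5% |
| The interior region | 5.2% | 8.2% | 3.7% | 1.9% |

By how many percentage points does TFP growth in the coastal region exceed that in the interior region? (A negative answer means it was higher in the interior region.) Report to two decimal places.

1.23 percentage points

Labor's share = 1 − 0.38 − 0.1 = 0.52.
The coastal region: TFP = 7 − 4.674 − 0.11 − 0.26 = 1.956%.
The interior region: TFP = 5.2 − 3.116 − 0.37 − 0.988 = 0.726%.
Difference = 1.956 − (0.726) = 1.23 pp.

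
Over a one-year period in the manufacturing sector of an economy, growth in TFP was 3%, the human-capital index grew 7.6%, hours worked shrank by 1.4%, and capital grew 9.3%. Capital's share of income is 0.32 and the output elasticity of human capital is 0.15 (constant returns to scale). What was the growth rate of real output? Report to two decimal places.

Labor's share = 1 − 0.32 − 0.15 = 0.53.
Capital: 0.32 × 9.3 = 2.976 pp.
The human-capital index: 0.15 × 7.6 = 1.14 pp.
Hours worked: 0.53 × (-1.4) = -0.742 pp.
Output growth = 3 + 3.374 = 6.374%.

6.37%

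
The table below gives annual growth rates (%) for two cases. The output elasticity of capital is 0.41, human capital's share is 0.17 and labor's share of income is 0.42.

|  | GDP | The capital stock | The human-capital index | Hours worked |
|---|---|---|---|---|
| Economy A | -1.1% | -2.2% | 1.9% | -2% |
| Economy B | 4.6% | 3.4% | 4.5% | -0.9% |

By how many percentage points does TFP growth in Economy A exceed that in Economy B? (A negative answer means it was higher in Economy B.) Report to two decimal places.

-2.50 percentage points

Labor's share = 1 − 0.41 − 0.17 = 0.42.
Economy A: TFP = -1.1 + 0.902 − 0.323 + 0.84 = 0.319%.
Economy B: TFP = 4.6 − 1.394 − 0.765 + 0.378 = 2.819%.
Difference = 0.319 − (2.819) = -2.5 pp.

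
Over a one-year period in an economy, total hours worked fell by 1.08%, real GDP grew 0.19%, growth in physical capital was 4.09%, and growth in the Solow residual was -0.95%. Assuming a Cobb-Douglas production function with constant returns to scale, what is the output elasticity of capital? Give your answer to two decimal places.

gY = gA + α·gK + (1−α)·gL, so gY − gA − gL = α(gK − gL).
0.19 + 0.95 + 1.08 = α × (4.09 − (-1.08)).
2.22 = 5.17 α, so α = 0.4294.

0.43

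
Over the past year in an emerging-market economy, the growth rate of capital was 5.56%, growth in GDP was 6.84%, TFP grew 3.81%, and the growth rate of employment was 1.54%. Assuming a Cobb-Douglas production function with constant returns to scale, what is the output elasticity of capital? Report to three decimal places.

α = 0.371

gY = gA + α·gK + (1−α)·gL, so gY − gA − gL = α(gK − gL).
6.84 − 3.81 − 1.54 = α × (5.56 − 1.54).
1.49 = 4.02 α, so α = 0.37065.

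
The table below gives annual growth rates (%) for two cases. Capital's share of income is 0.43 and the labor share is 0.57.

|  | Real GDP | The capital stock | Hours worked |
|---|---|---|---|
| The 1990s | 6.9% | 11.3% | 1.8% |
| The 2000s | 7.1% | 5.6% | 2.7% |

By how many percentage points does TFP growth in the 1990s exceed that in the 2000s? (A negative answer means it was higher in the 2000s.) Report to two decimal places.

-2.14 percentage points

Labor's share = 1 − 0.43 = 0.57.
The 1990s: TFP = 6.9 − 4.859 − 1.026 = 1.015%.
The 2000s: TFP = 7.1 − 2.408 − 1.539 = 3.153%.
Difference = 1.015 − (3.153) = -2.138 pp.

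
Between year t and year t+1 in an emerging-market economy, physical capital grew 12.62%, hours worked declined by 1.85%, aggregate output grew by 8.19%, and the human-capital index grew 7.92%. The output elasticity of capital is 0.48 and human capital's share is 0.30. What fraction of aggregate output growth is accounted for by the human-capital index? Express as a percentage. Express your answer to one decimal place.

The human-capital index contributed 0.3 × 7.92 = 2.376 pp.
Share of growth = 2.376 / 8.19 × 100 = 29.011%.

29.0%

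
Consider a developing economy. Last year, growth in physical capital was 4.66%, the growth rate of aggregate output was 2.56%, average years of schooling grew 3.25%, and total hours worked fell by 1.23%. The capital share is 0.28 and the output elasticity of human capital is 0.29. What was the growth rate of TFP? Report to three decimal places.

Labor's share = 1 − 0.28 − 0.29 = 0.43.
Physical capital: 0.28 × 4.66 = 1.3048 pp.
Average years of schooling: 0.29 × 3.25 = 0.9425 pp.
Total hours worked: 0.43 × (-1.23) = -0.5289 pp.
TFP growth = 2.56 − 1.7184 = 0.8416%.

TFP growth was 0.842%.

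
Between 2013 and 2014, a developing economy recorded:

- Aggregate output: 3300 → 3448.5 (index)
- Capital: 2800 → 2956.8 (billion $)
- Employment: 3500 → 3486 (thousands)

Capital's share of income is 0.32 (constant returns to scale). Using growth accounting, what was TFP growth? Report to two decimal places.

2.98%

Aggregate output growth = (3448.5 − 3300) / 3300 = 4.5%.
Capital growth = (2956.8 − 2800) / 2800 = 5.6%.
Employment growth = (3486 − 3500) / 3500 = -0.4%.
Labor's share = 1 − 0.32 = 0.68.
Capital: 0.32 × 5.6 = 1.792 pp.
Employment: 0.68 × (-0.4) = -0.272 pp.
TFP growth = 4.5 − 1.52 = 2.98%.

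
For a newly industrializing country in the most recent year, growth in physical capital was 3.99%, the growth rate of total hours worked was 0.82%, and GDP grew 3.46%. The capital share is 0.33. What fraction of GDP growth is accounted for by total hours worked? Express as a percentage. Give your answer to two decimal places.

Labor's share = 1 − 0.33 = 0.67.
Total hours worked contributed 0.67 × 0.82 = 0.5494 pp.
Share of growth = 0.5494 / 3.46 × 100 = 15.8786%.

Total hours worked accounted for 15.88% of growth.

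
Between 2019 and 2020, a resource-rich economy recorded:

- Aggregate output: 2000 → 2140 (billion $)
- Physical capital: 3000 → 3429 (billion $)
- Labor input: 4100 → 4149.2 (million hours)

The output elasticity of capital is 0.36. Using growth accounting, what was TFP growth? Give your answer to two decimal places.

Aggregate output growth = (2140 − 2000) / 2000 = 7%.
Physical capital growth = (3429 − 3000) / 3000 = 14.3%.
Labor input growth = (4149.2 − 4100) / 4100 = 1.2%.
Labor's share = 1 − 0.36 = 0.64.
Physical capital: 0.36 × 14.3 = 5.148 pp.
Labor input: 0.64 × 1.2 = 0.768 pp.
TFP growth = 7 − 5.916 = 1.084%.

1.08%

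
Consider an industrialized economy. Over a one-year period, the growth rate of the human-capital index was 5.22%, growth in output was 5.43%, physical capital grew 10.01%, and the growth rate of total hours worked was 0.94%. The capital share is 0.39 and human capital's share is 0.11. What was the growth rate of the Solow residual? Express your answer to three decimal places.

0.482%

Labor's share = 1 − 0.39 − 0.11 = 0.5.
Physical capital: 0.39 × 10.01 = 3.9039 pp.
The human-capital index: 0.11 × 5.22 = 0.5742 pp.
Total hours worked: 0.5 × 0.94 = 0.47 pp.
TFP growth = 5.43 − 4.9481 = 0.4819%.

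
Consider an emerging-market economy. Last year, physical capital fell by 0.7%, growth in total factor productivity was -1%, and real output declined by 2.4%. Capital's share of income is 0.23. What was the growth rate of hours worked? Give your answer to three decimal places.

Labor's share = 1 − 0.23 = 0.77.
gY = gA + 0.23×(-0.7) + 0.77×g.
0.77×g = -2.4 + 1 + 0.161 = -1.239.
g = -1.239 / 0.77 = -1.60909%.

-1.609%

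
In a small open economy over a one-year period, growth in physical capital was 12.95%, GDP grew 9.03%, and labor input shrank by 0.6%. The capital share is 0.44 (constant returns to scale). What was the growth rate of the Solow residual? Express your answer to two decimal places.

The Solow residual growth was 3.67%.

Labor's share = 1 − 0.44 = 0.56.
Physical capital: 0.44 × 12.95 = 5.698 pp.
Labor input: 0.56 × (-0.6) = -0.336 pp.
TFP growth = 9.03 − 5.362 = 3.668%.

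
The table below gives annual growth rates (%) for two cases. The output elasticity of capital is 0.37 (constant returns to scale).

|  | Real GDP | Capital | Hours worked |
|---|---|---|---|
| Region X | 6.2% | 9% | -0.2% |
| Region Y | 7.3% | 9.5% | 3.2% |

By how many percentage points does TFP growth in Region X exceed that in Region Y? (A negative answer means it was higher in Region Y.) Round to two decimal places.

Labor's share = 1 − 0.37 = 0.63.
Region X: TFP = 6.2 − 3.33 + 0.126 = 2.996%.
Region Y: TFP = 7.3 − 3.515 − 2.016 = 1.769%.
Difference = 2.996 − (1.769) = 1.227 pp.

1.23 percentage points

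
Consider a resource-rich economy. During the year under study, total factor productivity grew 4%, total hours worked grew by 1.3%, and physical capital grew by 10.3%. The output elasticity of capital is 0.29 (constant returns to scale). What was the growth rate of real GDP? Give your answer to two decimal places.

Labor's share = 1 − 0.29 = 0.71.
Physical capital: 0.29 × 10.3 = 2.987 pp.
Total hours worked: 0.71 × 1.3 = 0.923 pp.
Output growth = 4 + 3.91 = 7.91%.

7.91%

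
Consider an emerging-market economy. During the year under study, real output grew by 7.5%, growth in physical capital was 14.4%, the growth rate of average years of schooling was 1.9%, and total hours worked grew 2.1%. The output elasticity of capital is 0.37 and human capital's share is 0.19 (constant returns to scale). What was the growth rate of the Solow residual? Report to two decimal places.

0.89%

Labor's share = 1 − 0.37 − 0.19 = 0.44.
Physical capital: 0.37 × 14.4 = 5.328 pp.
Average years of schooling: 0.19 × 1.9 = 0.361 pp.
Total hours worked: 0.44 × 2.1 = 0.924 pp.
TFP growth = 7.5 − 6.613 = 0.887%.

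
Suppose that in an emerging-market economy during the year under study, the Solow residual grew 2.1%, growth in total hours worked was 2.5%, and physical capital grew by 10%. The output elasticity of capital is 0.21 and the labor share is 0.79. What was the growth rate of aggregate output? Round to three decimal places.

Labor's share = 1 − 0.21 = 0.79.
Physical capital: 0.21 × 10 = 2.1 pp.
Total hours worked: 0.79 × 2.5 = 1.975 pp.
Output growth = 2.1 + 4.075 = 6.175%.

Aggregate output growth was 6.175%.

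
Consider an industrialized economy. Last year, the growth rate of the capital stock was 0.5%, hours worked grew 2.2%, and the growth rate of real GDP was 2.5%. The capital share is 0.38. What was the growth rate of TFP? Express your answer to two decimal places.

Labor's share = 1 − 0.38 = 0.62.
The capital stock: 0.38 × 0.5 = 0.19 pp.
Hours worked: 0.62 × 2.2 = 1.364 pp.
TFP growth = 2.5 − 1.554 = 0.946%.

TFP grew 0.95%.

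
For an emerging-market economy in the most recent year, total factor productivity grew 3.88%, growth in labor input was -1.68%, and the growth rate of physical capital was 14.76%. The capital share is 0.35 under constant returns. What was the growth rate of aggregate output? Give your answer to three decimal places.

7.954%

Labor's share = 1 − 0.35 = 0.65.
Physical capital: 0.35 × 14.76 = 5.166 pp.
Labor input: 0.65 × (-1.68) = -1.092 pp.
Output growth = 3.88 + 4.074 = 7.954%.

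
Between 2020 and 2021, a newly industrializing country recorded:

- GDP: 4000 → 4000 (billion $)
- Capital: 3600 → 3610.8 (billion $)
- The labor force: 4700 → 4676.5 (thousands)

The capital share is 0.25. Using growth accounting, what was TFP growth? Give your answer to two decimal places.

0.30%

GDP growth = (4000 − 4000) / 4000 = 0%.
Capital growth = (3610.8 − 3600) / 3600 = 0.3%.
The labor force growth = (4676.5 − 4700) / 4700 = -0.5%.
Labor's share = 1 − 0.25 = 0.75.
Capital: 0.25 × 0.3 = 0.075 pp.
The labor force: 0.75 × (-0.5) = -0.375 pp.
TFP growth = 0 + 0.3 = 0.3%.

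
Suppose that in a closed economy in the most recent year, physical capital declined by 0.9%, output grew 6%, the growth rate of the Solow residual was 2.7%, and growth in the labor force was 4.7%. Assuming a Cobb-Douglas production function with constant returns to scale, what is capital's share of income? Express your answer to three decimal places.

gY = gA + α·gK + (1−α)·gL, so gY − gA − gL = α(gK − gL).
6 − 2.7 − 4.7 = α × (-0.9 − 4.7).
-1.4 = -5.6 α, so α = 0.25.

0.250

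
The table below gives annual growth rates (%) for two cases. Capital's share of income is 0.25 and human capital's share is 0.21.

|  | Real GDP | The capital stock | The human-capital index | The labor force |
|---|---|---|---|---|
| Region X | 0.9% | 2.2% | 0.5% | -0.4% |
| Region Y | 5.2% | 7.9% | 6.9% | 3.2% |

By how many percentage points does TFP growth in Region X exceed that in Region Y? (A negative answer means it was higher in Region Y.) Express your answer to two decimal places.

Labor's share = 1 − 0.25 − 0.21 = 0.54.
Region X: TFP = 0.9 − 0.55 − 0.105 + 0.216 = 0.461%.
Region Y: TFP = 5.2 − 1.975 − 1.449 − 1.728 = 0.048%.
Difference = 0.461 − (0.048) = 0.413 pp.

0.41 percentage points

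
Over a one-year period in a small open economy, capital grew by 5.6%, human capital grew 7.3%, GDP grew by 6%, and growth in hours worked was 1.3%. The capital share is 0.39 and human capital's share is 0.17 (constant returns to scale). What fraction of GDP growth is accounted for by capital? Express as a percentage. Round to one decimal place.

36.4%

Capital contributed 0.39 × 5.6 = 2.184 pp.
Share of growth = 2.184 / 6 × 100 = 36.4%.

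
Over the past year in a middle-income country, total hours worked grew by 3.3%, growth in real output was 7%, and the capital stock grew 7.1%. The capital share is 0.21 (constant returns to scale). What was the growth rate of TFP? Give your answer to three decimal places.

Labor's share = 1 − 0.21 = 0.79.
The capital stock: 0.21 × 7.1 = 1.491 pp.
Total hours worked: 0.79 × 3.3 = 2.607 pp.
TFP growth = 7 − 4.098 = 2.902%.

2.902%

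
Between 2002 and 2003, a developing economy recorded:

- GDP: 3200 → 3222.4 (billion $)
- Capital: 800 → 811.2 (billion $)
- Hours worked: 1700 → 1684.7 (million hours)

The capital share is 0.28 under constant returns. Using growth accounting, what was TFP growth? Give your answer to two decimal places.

GDP growth = (3222.4 − 3200) / 3200 = 0.7%.
Capital growth = (811.2 − 800) / 800 = 1.4%.
Hours worked growth = (1684.7 − 1700) / 1700 = -0.9%.
Labor's share = 1 − 0.28 = 0.72.
Capital: 0.28 × 1.4 = 0.392 pp.
Hours worked: 0.72 × (-0.9) = -0.648 pp.
TFP growth = 0.7 + 0.256 = 0.956%.

0.96%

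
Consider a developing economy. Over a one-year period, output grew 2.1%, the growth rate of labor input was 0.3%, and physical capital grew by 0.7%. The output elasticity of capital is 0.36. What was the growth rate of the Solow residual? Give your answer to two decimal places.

1.66%

Labor's share = 1 − 0.36 = 0.64.
Physical capital: 0.36 × 0.7 = 0.252 pp.
Labor input: 0.64 × 0.3 = 0.192 pp.
TFP growth = 2.1 − 0.444 = 1.656%.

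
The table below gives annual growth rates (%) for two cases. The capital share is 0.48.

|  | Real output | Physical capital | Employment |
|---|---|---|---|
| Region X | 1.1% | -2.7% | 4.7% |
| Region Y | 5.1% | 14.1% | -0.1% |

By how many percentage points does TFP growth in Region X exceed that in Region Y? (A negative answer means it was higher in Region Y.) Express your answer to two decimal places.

Labor's share = 1 − 0.48 = 0.52.
Region X: TFP = 1.1 + 1.296 − 2.444 = -0.048%.
Region Y: TFP = 5.1 − 6.768 + 0.052 = -1.616%.
Difference = -0.048 − (-1.616) = 1.568 pp.

1.57 percentage points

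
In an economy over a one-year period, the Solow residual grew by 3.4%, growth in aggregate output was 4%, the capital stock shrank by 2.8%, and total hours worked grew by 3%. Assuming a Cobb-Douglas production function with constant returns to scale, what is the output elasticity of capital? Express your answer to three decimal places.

0.414

gY = gA + α·gK + (1−α)·gL, so gY − gA − gL = α(gK − gL).
4 − 3.4 − 3 = α × (-2.8 − 3).
-2.4 = -5.8 α, so α = 0.41379.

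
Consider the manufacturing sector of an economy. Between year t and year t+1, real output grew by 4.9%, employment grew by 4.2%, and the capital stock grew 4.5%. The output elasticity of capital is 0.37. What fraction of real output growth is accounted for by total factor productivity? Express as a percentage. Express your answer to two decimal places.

Labor's share = 1 − 0.37 = 0.63.
The capital stock: 0.37 × 4.5 = 1.665 pp.
Employment: 0.63 × 4.2 = 2.646 pp.
TFP growth = 4.9 − 4.311 = 0.589%.
TFP share of growth = 0.589 / 4.9 × 100 = 12.0204%.

Total factor productivity accounted for 12.02% of growth.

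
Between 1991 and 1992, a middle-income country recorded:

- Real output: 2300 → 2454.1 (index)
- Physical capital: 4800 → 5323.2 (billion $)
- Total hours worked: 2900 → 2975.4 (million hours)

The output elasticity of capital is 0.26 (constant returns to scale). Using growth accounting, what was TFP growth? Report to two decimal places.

1.94%

Real output growth = (2454.1 − 2300) / 2300 = 6.7%.
Physical capital growth = (5323.2 − 4800) / 4800 = 10.9%.
Total hours worked growth = (2975.4 − 2900) / 2900 = 2.6%.
Labor's share = 1 − 0.26 = 0.74.
Physical capital: 0.26 × 10.9 = 2.834 pp.
Total hours worked: 0.74 × 2.6 = 1.924 pp.
TFP growth = 6.7 − 4.758 = 1.942%.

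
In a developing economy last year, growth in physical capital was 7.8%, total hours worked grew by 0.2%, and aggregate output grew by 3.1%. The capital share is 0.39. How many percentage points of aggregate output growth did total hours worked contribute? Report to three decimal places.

Labor's share = 1 − 0.39 = 0.61.
Contribution = share × growth = 0.61 × 0.2 = 0.122 pp.

0.122 percentage points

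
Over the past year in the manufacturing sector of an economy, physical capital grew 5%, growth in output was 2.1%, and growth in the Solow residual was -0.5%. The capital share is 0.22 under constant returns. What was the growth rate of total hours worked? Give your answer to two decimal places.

1.92%

Labor's share = 1 − 0.22 = 0.78.
gY = gA + 0.22×5 + 0.78×g.
0.78×g = 2.1 + 0.5 − 1.1 = 1.5.
g = 1.5 / 0.78 = 1.9231%.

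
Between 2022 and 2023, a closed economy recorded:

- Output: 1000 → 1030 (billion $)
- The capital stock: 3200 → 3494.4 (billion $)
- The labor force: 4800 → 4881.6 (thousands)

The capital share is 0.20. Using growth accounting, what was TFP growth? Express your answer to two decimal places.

Output growth = (1030 − 1000) / 1000 = 3%.
The capital stock growth = (3494.4 − 3200) / 3200 = 9.2%.
The labor force growth = (4881.6 − 4800) / 4800 = 1.7%.
Labor's share = 1 − 0.2 = 0.8.
The capital stock: 0.2 × 9.2 = 1.84 pp.
The labor force: 0.8 × 1.7 = 1.36 pp.
TFP growth = 3 − 3.2 = -0.2%.

-0.20%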